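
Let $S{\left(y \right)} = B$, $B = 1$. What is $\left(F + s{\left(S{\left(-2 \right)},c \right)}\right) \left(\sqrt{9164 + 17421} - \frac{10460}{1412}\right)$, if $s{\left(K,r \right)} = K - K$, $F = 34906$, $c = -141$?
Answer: $- \frac{91279190}{353} + 34906 \sqrt{26585} \approx 5.4328 \cdot 10^{6}$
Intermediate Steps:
$S{\left(y \right)} = 1$
$s{\left(K,r \right)} = 0$
$\left(F + s{\left(S{\left(-2 \right)},c \right)}\right) \left(\sqrt{9164 + 17421} - \frac{10460}{1412}\right) = \left(34906 + 0\right) \left(\sqrt{9164 + 17421} - \frac{10460}{1412}\right) = 34906 \left(\sqrt{26585} - \frac{2615}{353}\right) = 34906 \left(- \frac{2615}{353} + \sqrt{26585}\right) = - \frac{91279190}{353} + 34906 \sqrt{26585}$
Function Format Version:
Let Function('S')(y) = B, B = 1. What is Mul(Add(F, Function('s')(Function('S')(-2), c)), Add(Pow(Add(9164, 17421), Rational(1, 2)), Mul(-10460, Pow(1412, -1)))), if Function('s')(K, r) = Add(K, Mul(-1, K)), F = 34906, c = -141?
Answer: Add(Rational(-91279190, 353), Mul(34906, Pow(26585, Rational(1, 2)))) ≈ 5.4328e+6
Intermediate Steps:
Function('S')(y) = 1
Function('s')(K, r) = 0
Mul(Add(F, Function('s')(Function('S')(-2), c)), Add(Pow(Add(9164, 17421), Rational(1, 2)), Mul(-10460, Pow(1412, -1)))) = Mul(Add(34906, 0), Add(Pow(Add(9164, 17421), Rational(1, 2)), Mul(-10460, Pow(1412, -1)))) = Mul(34906, Add(Pow(26585, Rational(1, 2)), Mul(-10460, Rational(1, 1412)))) = Mul(34906, Add(Pow(26585, Rational(1, 2)), Rational(-2615, 353))) = Mul(34906, Add(Rational(-2615, 353), Pow(26585, Rational(1, 2)))) = Add(Rational(-91279190, 353), Mul(34906, Pow(26585, Rational(1, 2))))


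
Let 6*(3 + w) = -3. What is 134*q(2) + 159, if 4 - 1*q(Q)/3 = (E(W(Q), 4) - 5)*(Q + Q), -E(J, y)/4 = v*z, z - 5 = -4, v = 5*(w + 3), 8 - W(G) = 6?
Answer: -6273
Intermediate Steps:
w = -7/2 (w = -3 + (⅙)*(-3) = -3 - ½ = -7/2 ≈ -3.5000)
W(G) = 2 (W(G) = 8 - 1*6 = 8 - 6 = 2)
v = -5/2 (v = 5*(-7/2 + 3) = 5*(-½) = -5/2 ≈ -2.5000)
z = 1 (z = 5 - 4 = 1)
E(J, y) = 10 (E(J, y) = -(-10) = -4*(-5/2) = 10)
q(Q) = 12 - 30*Q (q(Q) = 12 - 3*(10 - 5)*(Q + Q) = 12 - 15*2*Q = 12 - 30*Q)
134*q(2) + 159 = 134*(12 - 30*2) + 159 = 134*(12 - 60) + 159 = 134*(-48) + 159 = -6432 + 159 = -6273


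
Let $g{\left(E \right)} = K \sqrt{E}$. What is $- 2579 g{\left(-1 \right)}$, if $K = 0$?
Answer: $0$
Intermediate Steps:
$g{\left(E \right)} = 0$ ($g{\left(E \right)} = 0 \sqrt{E} = 0$)
$- 2579 g{\left(-1 \right)} = \left(-2579\right) 0 = 0$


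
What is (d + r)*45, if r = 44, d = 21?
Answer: 2925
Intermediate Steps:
(d + r)*45 = (21 + 44)*45 = 65*45 = 2925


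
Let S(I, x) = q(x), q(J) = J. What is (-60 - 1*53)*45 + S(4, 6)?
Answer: -5079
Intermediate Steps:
S(I, x) = x
(-60 - 1*53)*45 + S(4, 6) = (-60 - 1*53)*45 + 6 = (-60 - 53)*45 + 6 = -113*45 + 6 = -5085 + 6 = -5079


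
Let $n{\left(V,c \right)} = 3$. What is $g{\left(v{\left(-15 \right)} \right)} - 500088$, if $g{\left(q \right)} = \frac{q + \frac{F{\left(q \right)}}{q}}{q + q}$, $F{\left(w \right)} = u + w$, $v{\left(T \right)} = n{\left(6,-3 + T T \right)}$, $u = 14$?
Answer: $- \frac{4500779}{9} \approx -5.0009 \cdot 10^{5}$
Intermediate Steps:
$v{\left(T \right)} = 3$
$F{\left(w \right)} = 14 + w$
$g{\left(q \right)} = \frac{q + \frac{14 + q}{q}}{2 q}$ ($g{\left(q \right)} = \frac{q + \frac{14 + q}{q}}{q + q} = \frac{q + \frac{14 + q}{q}}{2 q}$)
$g{\left(v{\left(-15 \right)} \right)} - 500088 = \frac{14 + 3 + 3^{2}}{2 \cdot 9} - 500088 = \frac{1}{2} \cdot \frac{1}{9} \left(14 + 3 + 9\right) - 500088 = \frac{1}{2} \cdot \frac{1}{9} \cdot 26 - 500088 = \frac{13}{9} - 500088 = - \frac{4500779}{9}$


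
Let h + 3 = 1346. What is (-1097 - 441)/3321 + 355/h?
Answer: -886579/4460103 ≈ -0.19878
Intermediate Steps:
h = 1343 (h = -3 + 1346 = 1343)
(-1097 - 441)/3321 + 355/h = (-1097 - 441)/3321 + 355/1343 = -1538*1/3321 + 355*(1/1343) = -1538/3321 + 355/1343 = -886579/4460103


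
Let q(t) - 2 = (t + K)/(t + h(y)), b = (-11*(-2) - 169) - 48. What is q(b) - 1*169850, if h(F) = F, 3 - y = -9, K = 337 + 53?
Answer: -10360793/61 ≈ -1.6985e+5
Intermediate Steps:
K = 390
y = 12 (y = 3 - 1*(-9) = 3 + 9 = 12)
b = -195 (b = (22 - 169) - 48 = -147 - 48 = -195)
q(t) = 2 + (390 + t)/(12 + t) (q(t) = 2 + (t + 390)/(t + 12) = 2 + (390 + t)/(12 + t))
q(b) - 1*169850 = 3*(138 - 195)/(12 - 195) - 1*169850 = 3*(-57)/(-183) - 169850 = 3*(-1/183)*(-57) - 169850 = 57/61 - 169850 = -10360793/61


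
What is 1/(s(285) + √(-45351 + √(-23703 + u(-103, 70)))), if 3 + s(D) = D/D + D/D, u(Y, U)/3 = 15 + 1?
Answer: -1/(1 - √(-45351 + I*√23655)) ≈ -1.4088e-5 - 0.0046957*I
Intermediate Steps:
u(Y, U) = 48 (u(Y, U) = 3*(15 + 1) = 3*16 = 48)
s(D) = -1 (s(D) = -3 + (D/D + D/D) = -3 + (1 + 1) = -3 + 2 = -1)
1/(s(285) + √(-45351 + √(-23703 + u(-103, 70)))) = 1/(-1 + √(-45351 + √(-23703 + 48))) = 1/(-1 + √(-45351 + √(-23655))) = 1/(-1 + √(-45351 + I*√23655))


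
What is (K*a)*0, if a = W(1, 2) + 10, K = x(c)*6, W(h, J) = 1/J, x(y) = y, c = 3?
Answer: 0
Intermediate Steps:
K = 18 (K = 3*6 = 18)
a = 21/2 (a = 1/2 + 10 = ½ + 10 = 21/2 ≈ 10.500)
(K*a)*0 = (18*(21/2))*0 = 189*0 = 0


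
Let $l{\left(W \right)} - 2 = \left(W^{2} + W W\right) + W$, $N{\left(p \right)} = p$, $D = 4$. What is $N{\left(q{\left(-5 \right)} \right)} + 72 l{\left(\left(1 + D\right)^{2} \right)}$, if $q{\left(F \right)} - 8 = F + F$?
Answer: $91942$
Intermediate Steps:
$q{\left(F \right)} = 8 + 2 F$ ($q{\left(F \right)} = 8 + \left(F + F\right) = 8 + 2 F$)
$l{\left(W \right)} = 2 + W + 2 W^{2}$ ($l{\left(W \right)} = 2 + \left(\left(W^{2} + W W\right) + W\right) = 2 + \left(\left(W^{2} + W^{2}\right) + W\right) = 2 + \left(2 W^{2} + W\right) = 2 + \left(W + 2 W^{2}\right) = 2 + W + 2 W^{2}$)
$N{\left(q{\left(-5 \right)} \right)} + 72 l{\left(\left(1 + D\right)^{2} \right)} = \left(8 + 2 \left(-5\right)\right) + 72 \left(2 + \left(1 + 4\right)^{2} + 2 \left(\left(1 + 4\right)^{2}\right)^{2}\right) = \left(8 - 10\right) + 72 \left(2 + 5^{2} + 2 \left(5^{2}\right)^{2}\right) = -2 + 72 \left(2 + 25 + 2 \cdot 25^{2}\right) = -2 + 72 \left(2 + 25 + 2 \cdot 625\right) = -2 + 72 \left(2 + 25 + 1250\right) = -2 + 72 \cdot 1277 = -2 + 91944 = 91942$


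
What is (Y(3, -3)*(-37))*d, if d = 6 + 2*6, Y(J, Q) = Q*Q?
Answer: -5994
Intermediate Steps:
Y(J, Q) = Q**2
d = 18 (d = 6 + 12 = 18)
(Y(3, -3)*(-37))*d = ((-3)**2*(-37))*18 = (9*(-37))*18 = -333*18 = -5994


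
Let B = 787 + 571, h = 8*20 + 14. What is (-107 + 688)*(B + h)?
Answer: 890092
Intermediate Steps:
h = 174 (h = 160 + 14 = 174)
B = 1358
(-107 + 688)*(B + h) = (-107 + 688)*(1358 + 174) = 581*1532 = 890092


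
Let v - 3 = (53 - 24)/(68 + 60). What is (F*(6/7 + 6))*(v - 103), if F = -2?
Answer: 38313/28 ≈ 1368.3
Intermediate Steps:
v = 413/128 (v = 3 + (53 - 24)/(68 + 60) = 3 + 29/128 = 413/128 ≈ 3.2266)
(F*(6/7 + 6))*(v - 103) = (-2*(6/7 + 6))*(413/128 - 103) = -2*(6*(⅐) + 6)*(-12771/128) = -2*(6/7 + 6)*(-12771/128) = -2*48/7*(-12771/128) = -96/7*(-12771/128) = 38313/28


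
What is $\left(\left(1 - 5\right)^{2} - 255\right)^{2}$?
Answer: $57121$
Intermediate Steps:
$\left(\left(1 - 5\right)^{2} - 255\right)^{2} = \left(\left(-4\right)^{2} - 255\right)^{2} = \left(16 - 255\right)^{2} = \left(-239\right)^{2} = 57121$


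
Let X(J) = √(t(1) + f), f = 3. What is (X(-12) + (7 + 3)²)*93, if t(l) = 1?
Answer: 9486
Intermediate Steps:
X(J) = 2 (X(J) = √(1 + 3) = √4 = 2)
(X(-12) + (7 + 3)²)*93 = (2 + (7 + 3)²)*93 = (2 + 10²)*93 = (2 + 100)*93 = 102*93 = 9486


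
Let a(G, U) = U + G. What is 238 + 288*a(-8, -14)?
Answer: -6098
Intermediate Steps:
a(G, U) = G + U
238 + 288*a(-8, -14) = 238 + 288*(-8 - 14) = 238 + 288*(-22) = 238 - 6336 = -6098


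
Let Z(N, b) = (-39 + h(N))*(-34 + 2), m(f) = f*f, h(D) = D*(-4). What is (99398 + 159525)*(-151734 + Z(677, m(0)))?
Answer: -16527055090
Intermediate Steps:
h(D) = -4*D
m(f) = f²
Z(N, b) = 1248 + 128*N (Z(N, b) = (-39 - 4*N)*(-34 + 2) = (-39 - 4*N)*(-32) = 1248 + 128*N)
(99398 + 159525)*(-151734 + Z(677, m(0))) = (99398 + 159525)*(-151734 + (1248 + 128*677)) = 258923*(-151734 + (1248 + 86656)) = 258923*(-151734 + 87904) = 258923*(-63830) = -16527055090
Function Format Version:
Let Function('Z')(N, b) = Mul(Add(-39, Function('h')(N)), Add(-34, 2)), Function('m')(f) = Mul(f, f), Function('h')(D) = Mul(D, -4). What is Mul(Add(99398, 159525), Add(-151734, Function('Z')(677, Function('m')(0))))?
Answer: -16527055090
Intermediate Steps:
Function('h')(D) = Mul(-4, D)
Function('m')(f) = Pow(f, 2)
Function('Z')(N, b) = Add(1248, Mul(128, N)) (Function('Z')(N, b) = Mul(Add(-39, Mul(-4, N)), Add(-34, 2)) = Mul(Add(-39, Mul(-4, N)), -32) = Add(1248, Mul(128, N)))
Mul(Add(99398, 159525), Add(-151734, Function('Z')(677, Function('m')(0)))) = Mul(Add(99398, 159525), Add(-151734, Add(1248, Mul(128, 677)))) = Mul(258923, Add(-151734, Add(1248, 86656))) = Mul(258923, Add(-151734, 87904)) = Mul(258923, -63830) = -16527055090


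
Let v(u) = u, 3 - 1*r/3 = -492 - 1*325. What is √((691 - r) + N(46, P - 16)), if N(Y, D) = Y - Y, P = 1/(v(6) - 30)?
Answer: I*√1769 ≈ 42.06*I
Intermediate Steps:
r = 2460 (r = 9 - 3*(-492 - 1*325) = 9 - 3*(-492 - 325) = 9 - 3*(-817) = 9 + 2451 = 2460)
P = -1/24 (P = 1/(6 - 30) = 1/(-24) = -1/24 ≈ -0.041667)
N(Y, D) = 0
√((691 - r) + N(46, P - 16)) = √((691 - 1*2460) + 0) = √((691 - 2460) + 0) = √(-1769 + 0) = √(-1769) = I*√1769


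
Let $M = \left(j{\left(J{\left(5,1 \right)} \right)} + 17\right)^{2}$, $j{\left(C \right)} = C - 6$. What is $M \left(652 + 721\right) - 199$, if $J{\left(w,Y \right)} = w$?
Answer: $351289$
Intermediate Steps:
$j{\left(C \right)} = -6 + C$ ($j{\left(C \right)} = C - 6 = -6 + C$)
$M = 256$ ($M = \left(\left(-6 + 5\right) + 17\right)^{2} = \left(-1 + 17\right)^{2} = 16^{2} = 256$)
$M \left(652 + 721\right) - 199 = 256 \left(652 + 721\right) - 199 = 256 \cdot 1373 - 199 = 351488 - 199 = 351289$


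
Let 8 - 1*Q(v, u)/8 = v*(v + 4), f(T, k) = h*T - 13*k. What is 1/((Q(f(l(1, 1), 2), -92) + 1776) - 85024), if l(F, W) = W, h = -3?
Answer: -1/88984 ≈ -1.1238e-5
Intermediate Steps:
f(T, k) = -13*k - 3*T (f(T, k) = -3*T - 13*k = -13*k - 3*T)
Q(v, u) = 64 - 8*v*(4 + v) (Q(v, u) = 64 - 8*v*(v + 4) = 64 - 8*v*(4 + v))
1/((Q(f(l(1, 1), 2), -92) + 1776) - 85024) = 1/(((64 - 32*(-13*2 - 3*1) - 8*(-13*2 - 3*1)²) + 1776) - 85024) = 1/(((64 - 32*(-26 - 3) - 8*(-26 - 3)²) + 1776) - 85024) = 1/(((64 - 32*(-29) - 8*(-29)²) + 1776) - 85024) = 1/(((64 + 928 - 8*841) + 1776) - 85024) = 1/(((64 + 928 - 6728) + 1776) - 85024) = 1/((-5736 + 1776) - 85024) = 1/(-3960 - 85024) = 1/(-88984) = -1/88984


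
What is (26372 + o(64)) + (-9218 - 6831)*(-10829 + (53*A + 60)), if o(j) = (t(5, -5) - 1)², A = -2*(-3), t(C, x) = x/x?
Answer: 167754471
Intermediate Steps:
t(C, x) = 1
A = 6
o(j) = 0 (o(j) = (1 - 1)² = 0² = 0)
(26372 + o(64)) + (-9218 - 6831)*(-10829 + (53*A + 60)) = (26372 + 0) + (-9218 - 6831)*(-10829 + (53*6 + 60)) = 26372 - 16049*(-10829 + (318 + 60)) = 26372 - 16049*(-10829 + 378) = 26372 - 16049*(-10451) = 26372 + 167728099 = 167754471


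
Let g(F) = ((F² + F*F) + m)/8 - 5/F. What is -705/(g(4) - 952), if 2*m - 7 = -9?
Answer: 1128/1519 ≈ 0.74259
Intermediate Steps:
m = -1 (m = 7/2 + (½)*(-9) = 7/2 - 9/2 = -1)
g(F) = -⅛ - 5/F + F²/4 (g(F) = ((F² + F*F) - 1)/8 - 5/F = ((F² + F²) - 1)*(⅛) - 5/F = (2*F² - 1)*(⅛) - 5/F = (-1 + 2*F²)*(⅛) - 5/F = (-⅛ + F²/4) - 5/F = -⅛ - 5/F + F²/4)
-705/(g(4) - 952) = -705/((⅛)*(-40 - 1*4 + 2*4³)/4 - 952) = -705/((⅛)*(¼)*(-40 - 4 + 2*64) - 952) = -705/((⅛)*(¼)*(-40 - 4 + 128) - 952) = -705/((⅛)*(¼)*84 - 952) = -705/(21/8 - 952) = -705/(-7595/8) = -705*(-8/7595) = 1128/1519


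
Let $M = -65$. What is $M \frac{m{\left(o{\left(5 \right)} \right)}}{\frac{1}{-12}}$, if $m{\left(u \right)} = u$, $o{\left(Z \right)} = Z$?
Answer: $3900$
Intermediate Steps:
$M \frac{m{\left(o{\left(5 \right)} \right)}}{\frac{1}{-12}} = - 65 \frac{5}{\frac{1}{-12}} = - 65 \frac{5}{- \frac{1}{12}} = - 65 \cdot 5 \left(-12\right) = \left(-65\right) \left(-60\right) = 3900$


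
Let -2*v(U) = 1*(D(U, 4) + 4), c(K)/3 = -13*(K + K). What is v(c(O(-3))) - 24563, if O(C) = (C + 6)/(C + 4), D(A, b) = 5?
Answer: -49135/2 ≈ -24568.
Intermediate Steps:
O(C) = (6 + C)/(4 + C)
c(K) = -78*K (c(K) = 3*(-13*(K + K)) = 3*(-26*K) = -78*K)
v(U) = -9/2 (v(U) = -(5 + 4)/2 = -9/2)
v(c(O(-3))) - 24563 = -9/2 - 24563 = -49135/2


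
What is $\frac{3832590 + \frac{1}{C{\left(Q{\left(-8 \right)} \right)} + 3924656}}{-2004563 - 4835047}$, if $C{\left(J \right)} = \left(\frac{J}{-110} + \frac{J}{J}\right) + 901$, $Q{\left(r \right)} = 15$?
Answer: $- \frac{165495591938546}{295342133016765} \approx -0.56035$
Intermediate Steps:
$C{\left(J \right)} = 902 - \frac{J}{110}$ ($C{\left(J \right)} = \left(J \left(- \frac{1}{110}\right) + 1\right) + 901 = \left(- \frac{J}{110} + 1\right) + 901 = \left(1 - \frac{J}{110}\right) + 901 = 902 - \frac{J}{110}$)
$\frac{3832590 + \frac{1}{C{\left(Q{\left(-8 \right)} \right)} + 3924656}}{-2004563 - 4835047} = \frac{3832590 + \frac{1}{\left(902 - \frac{3}{22}\right) + 3924656}}{-2004563 - 4835047} = \frac{3832590 + \frac{1}{\left(902 - \frac{3}{22}\right) + 3924656}}{-6839610} = \left(3832590 + \frac{1}{\frac{19841}{22} + 3924656}\right) \left(- \frac{1}{6839610}\right) = \left(3832590 + \frac{1}{\frac{86362273}{22}}\right) \left(- \frac{1}{6839610}\right) = \left(3832590 + \frac{22}{86362273}\right) \left(- \frac{1}{6839610}\right) = \frac{330991183877092}{86362273} \left(- \frac{1}{6839610}\right) = - \frac{165495591938546}{295342133016765}$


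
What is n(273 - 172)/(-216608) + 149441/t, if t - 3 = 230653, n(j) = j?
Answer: 1010838121/1561310464 ≈ 0.64743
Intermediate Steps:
t = 230656 (t = 3 + 230653 = 230656)
n(273 - 172)/(-216608) + 149441/t = (273 - 172)/(-216608) + 149441/230656 = 101*(-1/216608) + 149441*(1/230656) = -101/216608 + 149441/230656 = 1010838121/1561310464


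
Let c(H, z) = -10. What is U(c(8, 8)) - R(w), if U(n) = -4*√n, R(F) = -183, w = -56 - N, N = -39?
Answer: 183 - 4*I*√10 ≈ 183.0 - 12.649*I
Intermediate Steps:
w = -17 (w = -56 - 1*(-39) = -56 + 39 = -17)
U(c(8, 8)) - R(w) = -4*I*√10 - 1*(-183) = -4*I*√10 + 183 = 183 - 4*I*√10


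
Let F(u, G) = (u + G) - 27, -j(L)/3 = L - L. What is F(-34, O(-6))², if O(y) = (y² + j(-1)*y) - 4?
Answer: 841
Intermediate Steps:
j(L) = 0 (j(L) = -3*(L - L) = -3*0 = 0)
O(y) = -4 + y² (O(y) = (y² + 0*y) - 4 = (y² + 0) - 4 = y² - 4 = -4 + y²)
F(u, G) = -27 + G + u (F(u, G) = (G + u) - 27 = -27 + G + u)
F(-34, O(-6))² = (-27 + (-4 + (-6)²) - 34)² = (-27 + (-4 + 36) - 34)² = (-27 + 32 - 34)² = (-29)² = 841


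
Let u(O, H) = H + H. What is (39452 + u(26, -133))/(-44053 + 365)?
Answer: -19593/21844 ≈ -0.89695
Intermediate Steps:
u(O, H) = 2*H
(39452 + u(26, -133))/(-44053 + 365) = (39452 + 2*(-133))/(-44053 + 365) = (39452 - 266)/(-43688) = 39186*(-1/43688) = -19593/21844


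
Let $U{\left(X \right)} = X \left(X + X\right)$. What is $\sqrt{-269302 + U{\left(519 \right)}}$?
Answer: $2 \sqrt{67355} \approx 519.06$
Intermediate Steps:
$U{\left(X \right)} = 2 X^{2}$ ($U{\left(X \right)} = X 2 X = 2 X^{2}$)
$\sqrt{-269302 + U{\left(519 \right)}} = \sqrt{-269302 + 2 \cdot 519^{2}} = \sqrt{-269302 + 2 \cdot 269361} = \sqrt{-269302 + 538722} = \sqrt{269420} = 2 \sqrt{67355}$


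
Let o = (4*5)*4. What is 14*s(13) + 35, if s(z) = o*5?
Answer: 5635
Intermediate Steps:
o = 80 (o = 20*4 = 80)
s(z) = 400 (s(z) = 80*5 = 400)
14*s(13) + 35 = 14*400 + 35 = 5600 + 35 = 5635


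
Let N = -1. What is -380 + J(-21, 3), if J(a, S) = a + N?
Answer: -402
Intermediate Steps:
J(a, S) = -1 + a (J(a, S) = a - 1 = -1 + a)
-380 + J(-21, 3) = -380 + (-1 - 21) = -380 - 22 = -402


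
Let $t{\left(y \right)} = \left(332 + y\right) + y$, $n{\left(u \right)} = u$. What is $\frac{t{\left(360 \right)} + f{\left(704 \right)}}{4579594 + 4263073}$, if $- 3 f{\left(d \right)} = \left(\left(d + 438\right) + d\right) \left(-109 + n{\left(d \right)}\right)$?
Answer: $- \frac{1095214}{26528001} \approx -0.041285$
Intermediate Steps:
$f{\left(d \right)} = - \frac{\left(-109 + d\right) \left(438 + 2 d\right)}{3}$ ($f{\left(d \right)} = - \frac{\left(\left(d + 438\right) + d\right) \left(-109 + d\right)}{3} = - \frac{\left(\left(438 + d\right) + d\right) \left(-109 + d\right)}{3} = - \frac{\left(438 + 2 d\right) \left(-109 + d\right)}{3} = - \frac{\left(-109 + d\right) \left(438 + 2 d\right)}{3}$)
$t{\left(y \right)} = 332 + 2 y$
$\frac{t{\left(360 \right)} + f{\left(704 \right)}}{4579594 + 4263073} = \frac{\left(332 + 2 \cdot 360\right) - \left(\frac{107138}{3} + \frac{991232}{3}\right)}{4579594 + 4263073} = \frac{\left(332 + 720\right) - \frac{1098370}{3}}{8842667} = \left(1052 - \frac{1098370}{3}\right) \frac{1}{8842667} = \left(- \frac{1095214}{3}\right) \frac{1}{8842667} = - \frac{1095214}{26528001}$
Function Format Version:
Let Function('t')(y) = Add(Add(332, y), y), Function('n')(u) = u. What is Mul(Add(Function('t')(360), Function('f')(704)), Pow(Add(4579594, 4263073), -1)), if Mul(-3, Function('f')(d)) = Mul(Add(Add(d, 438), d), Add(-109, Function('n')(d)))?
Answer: Rational(-1095214, 26528001) ≈ -0.041285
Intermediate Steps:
Function('f')(d) = Mul(Rational(-1, 3), Add(-109, d), Add(438, Mul(2, d))) (Function('f')(d) = Mul(Rational(-1, 3), Mul(Add(Add(d, 438), d), Add(-109, d))) = Mul(Rational(-1, 3), Mul(Add(Add(438, d), d), Add(-109, d))) = Mul(Rational(-1, 3), Mul(Add(438, Mul(2, d)), Add(-109, d))) = Mul(Rational(-1, 3), Mul(Add(-109, d), Add(438, Mul(2, d)))) = Mul(Rational(-1, 3), Add(-109, d), Add(438, Mul(2, d))))
Function('t')(y) = Add(332, Mul(2, y))
Mul(Add(Function('t')(360), Function('f')(704)), Pow(Add(4579594, 4263073), -1)) = Mul(Add(Add(332, Mul(2, 360)), Add(15914, Mul(Rational(-220, 3), 704), Mul(Rational(-2, 3), Pow(704, 2)))), Pow(Add(4579594, 4263073), -1)) = Mul(Add(Add(332, 720), Add(15914, Rational(-154880, 3), Mul(Rational(-2, 3), 495616))), Pow(8842667, -1)) = Mul(Add(1052, Add(15914, Rational(-154880, 3), Rational(-991232, 3))), Rational(1, 8842667)) = Mul(Add(1052, Rational(-1098370, 3)), Rational(1, 8842667)) = Mul(Rational(-1095214, 3), Rational(1, 8842667)) = Rational(-1095214, 26528001)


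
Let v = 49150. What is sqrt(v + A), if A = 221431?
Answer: sqrt(270581) ≈ 520.17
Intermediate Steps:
sqrt(v + A) = sqrt(49150 + 221431) = sqrt(270581)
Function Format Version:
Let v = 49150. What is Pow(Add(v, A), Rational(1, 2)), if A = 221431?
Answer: Pow(270581, Rational(1, 2)) ≈ 520.17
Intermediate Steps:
Pow(Add(v, A), Rational(1, 2)) = Pow(Add(49150, 221431), Rational(1, 2)) = Pow(270581, Rational(1, 2))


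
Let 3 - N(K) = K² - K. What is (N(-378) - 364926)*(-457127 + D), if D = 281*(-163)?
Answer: 255581482050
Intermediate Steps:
N(K) = 3 + K - K² (N(K) = 3 - (K² - K) = 3 + (K - K²) = 3 + K - K²)
D = -45803
(N(-378) - 364926)*(-457127 + D) = ((3 - 378 - 1*(-378)²) - 364926)*(-457127 - 45803) = ((3 - 378 - 1*142884) - 364926)*(-502930) = ((3 - 378 - 142884) - 364926)*(-502930) = (-143259 - 364926)*(-502930) = -508185*(-502930) = 255581482050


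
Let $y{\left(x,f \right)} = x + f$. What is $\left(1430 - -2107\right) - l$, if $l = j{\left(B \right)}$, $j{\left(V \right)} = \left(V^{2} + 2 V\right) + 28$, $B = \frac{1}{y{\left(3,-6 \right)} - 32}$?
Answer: $\frac{4298594}{1225} \approx 3509.1$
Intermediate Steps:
$y{\left(x,f \right)} = f + x$
$B = - \frac{1}{35}$ ($B = \frac{1}{\left(-6 + 3\right) - 32} = \frac{1}{-3 - 32} = \frac{1}{-35} = - \frac{1}{35} \approx -0.028571$)
$j{\left(V \right)} = 28 + V^{2} + 2 V$
$l = \frac{34231}{1225}$ ($l = 28 + \left(- \frac{1}{35}\right)^{2} + 2 \left(- \frac{1}{35}\right) = 28 + \frac{1}{1225} - \frac{2}{35} = \frac{34231}{1225} \approx 27.944$)
$\left(1430 - -2107\right) - l = \left(1430 - -2107\right) - \frac{34231}{1225} = \left(1430 + 2107\right) - \frac{34231}{1225} = 3537 - \frac{34231}{1225} = \frac{4298594}{1225}$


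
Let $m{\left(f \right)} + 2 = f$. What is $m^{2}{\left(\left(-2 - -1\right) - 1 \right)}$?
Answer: $16$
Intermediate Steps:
$m{\left(f \right)} = -2 + f$
$m^{2}{\left(\left(-2 - -1\right) - 1 \right)} = \left(-2 - 2\right)^{2} = \left(-4\right)^{2} = 16$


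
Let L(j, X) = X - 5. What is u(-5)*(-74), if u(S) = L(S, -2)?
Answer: 518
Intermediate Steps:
L(j, X) = -5 + X
u(S) = -7 (u(S) = -5 - 2 = -7)
u(-5)*(-74) = -7*(-74) = 518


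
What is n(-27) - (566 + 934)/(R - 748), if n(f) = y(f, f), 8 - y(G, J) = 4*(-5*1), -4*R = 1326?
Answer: 63452/2159 ≈ 29.390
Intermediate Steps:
R = -663/2 (R = -¼*1326 = -663/2 ≈ -331.50)
y(G, J) = 28 (y(G, J) = 8 - 4*(-5*1) = 8 - 4*(-5) = 8 - 1*(-20) = 8 + 20 = 28)
n(f) = 28
n(-27) - (566 + 934)/(R - 748) = 28 - (566 + 934)/(-663/2 - 748) = 28 - 1500/(-2159/2) = 28 - 1500*(-2)/2159 = 28 - 1*(-3000/2159) = 28 + 3000/2159 = 63452/2159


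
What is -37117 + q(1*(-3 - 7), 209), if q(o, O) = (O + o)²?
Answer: 2484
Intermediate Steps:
-37117 + q(1*(-3 - 7), 209) = -37117 + (209 + 1*(-3 - 7))² = -37117 + (209 + 1*(-10))² = -37117 + (209 - 10)² = -37117 + 199² = -37117 + 39601 = 2484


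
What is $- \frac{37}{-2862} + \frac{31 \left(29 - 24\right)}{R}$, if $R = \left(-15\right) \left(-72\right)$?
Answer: $\frac{199}{1272} \approx 0.15645$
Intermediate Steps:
$R = 1080$
$- \frac{37}{-2862} + \frac{31 \left(29 - 24\right)}{R} = - \frac{37}{-2862} + \frac{31 \left(29 - 24\right)}{1080} = \left(-37\right) \left(- \frac{1}{2862}\right) + 31 \cdot 5 \cdot \frac{1}{1080} = \frac{37}{2862} + 155 \cdot \frac{1}{1080} = \frac{37}{2862} + \frac{31}{216} = \frac{199}{1272}$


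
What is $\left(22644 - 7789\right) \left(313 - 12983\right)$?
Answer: $-188212850$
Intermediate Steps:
$\left(22644 - 7789\right) \left(313 - 12983\right) = 14855 \left(-12670\right) = -188212850$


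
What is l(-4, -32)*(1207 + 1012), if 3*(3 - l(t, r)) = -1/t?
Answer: 77665/12 ≈ 6472.1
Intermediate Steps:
l(t, r) = 3 + 1/(3*t) (l(t, r) = 3 - (-1)/(3*t) = 3 + 1/(3*t))
l(-4, -32)*(1207 + 1012) = (3 + (⅓)/(-4))*(1207 + 1012) = (3 + (⅓)*(-¼))*2219 = (3 - 1/12)*2219 = (35/12)*2219 = 77665/12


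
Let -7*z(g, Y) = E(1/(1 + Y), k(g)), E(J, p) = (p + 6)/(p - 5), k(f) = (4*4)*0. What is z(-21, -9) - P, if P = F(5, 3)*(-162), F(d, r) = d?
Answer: 28356/35 ≈ 810.17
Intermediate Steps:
k(f) = 0 (k(f) = 16*0 = 0)
E(J, p) = (6 + p)/(-5 + p)
z(g, Y) = 6/35 (z(g, Y) = -(6 + 0)/(7*(-5 + 0)) = -6/(7*(-5)) = -(-1)*6/35 = -⅐*(-6/5) = 6/35)
P = -810 (P = 5*(-162) = -810)
z(-21, -9) - P = 6/35 - 1*(-810) = 6/35 + 810 = 28356/35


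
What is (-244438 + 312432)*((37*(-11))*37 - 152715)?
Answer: -11407625356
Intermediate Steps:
(-244438 + 312432)*((37*(-11))*37 - 152715) = 67994*(-407*37 - 152715) = 67994*(-15059 - 152715) = 67994*(-167774) = -11407625356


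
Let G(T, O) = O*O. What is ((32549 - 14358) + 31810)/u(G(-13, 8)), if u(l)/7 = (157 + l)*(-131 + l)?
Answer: -7143/14807 ≈ -0.48241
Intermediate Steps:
G(T, O) = O**2
u(l) = 7*(-131 + l)*(157 + l) (u(l) = 7*((157 + l)*(-131 + l)) = 7*((-131 + l)*(157 + l)) = 7*(-131 + l)*(157 + l))
((32549 - 14358) + 31810)/u(G(-13, 8)) = ((32549 - 14358) + 31810)/(-143969 + 7*(8**2)**2 + 182*8**2) = (18191 + 31810)/(-143969 + 7*64**2 + 182*64) = 50001/(-143969 + 7*4096 + 11648) = 50001/(-143969 + 28672 + 11648) = 50001/(-103649) = 50001*(-1/103649) = -7143/14807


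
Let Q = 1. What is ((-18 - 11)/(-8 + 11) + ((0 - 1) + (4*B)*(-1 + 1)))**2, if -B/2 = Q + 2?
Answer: 1024/9 ≈ 113.78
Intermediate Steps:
B = -6 (B = -2*(1 + 2) = -2*3 = -6)
((-18 - 11)/(-8 + 11) + ((0 - 1) + (4*B)*(-1 + 1)))**2 = ((-18 - 11)/(-8 + 11) + ((0 - 1) + (4*(-6))*(-1 + 1)))**2 = (-29/3 + (-1 - 24*0))**2 = (-29*1/3 + (-1 + 0))**2 = (-29/3 - 1)**2 = (-32/3)**2 = 1024/9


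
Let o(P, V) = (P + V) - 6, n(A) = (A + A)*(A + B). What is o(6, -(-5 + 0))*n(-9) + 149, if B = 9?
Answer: 149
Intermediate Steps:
n(A) = 2*A*(9 + A) (n(A) = (A + A)*(A + 9) = (2*A)*(9 + A) = 2*A*(9 + A))
o(P, V) = -6 + P + V
o(6, -(-5 + 0))*n(-9) + 149 = (-6 + 6 - (-5 + 0))*(2*(-9)*(9 - 9)) + 149 = (-6 + 6 - 1*(-5))*(2*(-9)*0) + 149 = (-6 + 6 + 5)*0 + 149 = 5*0 + 149 = 0 + 149 = 149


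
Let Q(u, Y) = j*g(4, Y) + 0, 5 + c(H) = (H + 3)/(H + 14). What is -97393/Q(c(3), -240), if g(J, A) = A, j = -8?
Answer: -97393/1920 ≈ -50.726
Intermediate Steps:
c(H) = -5 + (3 + H)/(14 + H) (c(H) = -5 + (H + 3)/(H + 14) = -5 + (3 + H)/(14 + H))
Q(u, Y) = -8*Y (Q(u, Y) = -8*Y + 0 = -8*Y)
-97393/Q(c(3), -240) = -97393/((-8*(-240))) = -97393/1920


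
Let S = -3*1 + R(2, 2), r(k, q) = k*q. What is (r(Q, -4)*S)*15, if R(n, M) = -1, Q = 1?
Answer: 240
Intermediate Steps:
S = -4 (S = -3*1 - 1 = -3 - 1 = -4)
(r(Q, -4)*S)*15 = ((1*(-4))*(-4))*15 = -4*(-4)*15 = 16*15 = 240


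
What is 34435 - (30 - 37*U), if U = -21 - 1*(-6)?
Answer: 33850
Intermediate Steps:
U = -15 (U = -21 + 6 = -15)
34435 - (30 - 37*U) = 34435 - (30 - 37*(-15)) = 34435 - (30 + 555) = 34435 - 1*585 = 34435 - 585 = 33850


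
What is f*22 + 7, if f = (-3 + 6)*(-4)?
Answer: -257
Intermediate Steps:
f = -12 (f = 3*(-4) = -12)
f*22 + 7 = -12*22 + 7 = -264 + 7 = -257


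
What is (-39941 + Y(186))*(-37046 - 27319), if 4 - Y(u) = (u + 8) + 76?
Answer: 2587923555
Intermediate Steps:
Y(u) = -80 - u (Y(u) = 4 - ((u + 8) + 76) = 4 - ((8 + u) + 76) = 4 - (84 + u) = 4 + (-84 - u) = -80 - u)
(-39941 + Y(186))*(-37046 - 27319) = (-39941 + (-80 - 1*186))*(-37046 - 27319) = (-39941 + (-80 - 186))*(-64365) = (-39941 - 266)*(-64365) = -40207*(-64365) = 2587923555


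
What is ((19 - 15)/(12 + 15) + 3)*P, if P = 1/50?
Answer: 17/270 ≈ 0.062963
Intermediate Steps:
P = 1/50 ≈ 0.020000
((19 - 15)/(12 + 15) + 3)*P = ((19 - 15)/(12 + 15) + 3)*(1/50) = (4/27 + 3)*(1/50) = (85/27)*(1/50) = 17/270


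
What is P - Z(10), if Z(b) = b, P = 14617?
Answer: 14607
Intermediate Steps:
P - Z(10) = 14617 - 1*10 = 14617 - 10 = 14607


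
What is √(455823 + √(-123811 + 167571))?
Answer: √(455823 + 4*√2735) ≈ 675.30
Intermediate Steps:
√(455823 + √(-123811 + 167571)) = √(455823 + √43760) = √(455823 + 4*√2735)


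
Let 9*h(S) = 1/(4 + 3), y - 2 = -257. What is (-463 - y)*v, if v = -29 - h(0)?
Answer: 380224/63 ≈ 6035.3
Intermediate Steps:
y = -255 (y = 2 - 257 = -255)
h(S) = 1/63 (h(S) = 1/(9*(4 + 3)) = (⅑)/7 = (⅑)*(⅐) = 1/63)
v = -1828/63 (v = -29 - 1*1/63 = -29 - 1/63 = -1828/63 ≈ -29.016)
(-463 - y)*v = (-463 - 1*(-255))*(-1828/63) = (-463 + 255)*(-1828/63) = -208*(-1828/63) = 380224/63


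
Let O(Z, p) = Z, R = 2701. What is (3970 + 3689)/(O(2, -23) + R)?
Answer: 2553/901 ≈ 2.8335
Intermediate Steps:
(3970 + 3689)/(O(2, -23) + R) = (3970 + 3689)/(2 + 2701) = 7659/2703 = 7659*(1/2703) = 2553/901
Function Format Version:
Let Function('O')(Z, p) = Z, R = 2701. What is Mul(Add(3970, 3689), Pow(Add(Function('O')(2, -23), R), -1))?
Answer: Rational(2553, 901) ≈ 2.8335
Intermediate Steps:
Mul(Add(3970, 3689), Pow(Add(Function('O')(2, -23), R), -1)) = Mul(Add(3970, 3689), Pow(Add(2, 2701), -1)) = Mul(7659, Pow(2703, -1)) = Mul(7659, Rational(1, 2703)) = Rational(2553, 901)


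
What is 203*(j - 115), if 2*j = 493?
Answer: 53389/2 ≈ 26695.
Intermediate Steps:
j = 493/2 (j = (½)*493 = 493/2 ≈ 246.50)
203*(j - 115) = 203*(493/2 - 115) = 203*(263/2) = 53389/2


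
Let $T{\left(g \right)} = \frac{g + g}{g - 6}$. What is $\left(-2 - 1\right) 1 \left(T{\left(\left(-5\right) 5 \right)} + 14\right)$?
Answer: $- \frac{1452}{31} \approx -46.839$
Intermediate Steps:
$T{\left(g \right)} = \frac{2 g}{-6 + g}$
$\left(-2 - 1\right) 1 \left(T{\left(\left(-5\right) 5 \right)} + 14\right) = \left(-2 - 1\right) 1 \left(\frac{2 \left(\left(-5\right) 5\right)}{-6 - 25} + 14\right) = \left(-3\right) 1 \left(2 \left(-25\right) \frac{1}{-6 - 25} + 14\right) = - 3 \left(2 \left(-25\right) \frac{1}{-31} + 14\right) = - 3 \left(2 \left(-25\right) \left(- \frac{1}{31}\right) + 14\right) = - 3 \left(\frac{50}{31} + 14\right) = \left(-3\right) \frac{484}{31} = - \frac{1452}{31}$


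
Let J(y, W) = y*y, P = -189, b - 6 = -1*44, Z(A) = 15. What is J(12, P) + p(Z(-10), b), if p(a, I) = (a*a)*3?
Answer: 819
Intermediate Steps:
b = -38 (b = 6 - 1*44 = 6 - 44 = -38)
p(a, I) = 3*a² (p(a, I) = a²*3 = 3*a²)
J(y, W) = y²
J(12, P) + p(Z(-10), b) = 12² + 3*15² = 144 + 3*225 = 144 + 675 = 819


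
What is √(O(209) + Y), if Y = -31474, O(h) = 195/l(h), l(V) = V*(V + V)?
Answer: I*√5499262786/418 ≈ 177.41*I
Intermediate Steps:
l(V) = 2*V² (l(V) = V*(2*V) = 2*V²)
O(h) = 195/(2*h²) (O(h) = 195/((2*h²)) = 195*(1/(2*h²)) = 195/(2*h²))
√(O(209) + Y) = √((195/2)/209² - 31474) = √((195/2)*(1/43681) - 31474) = √(195/87362 - 31474) = √(-2749631393/87362) = I*√5499262786/418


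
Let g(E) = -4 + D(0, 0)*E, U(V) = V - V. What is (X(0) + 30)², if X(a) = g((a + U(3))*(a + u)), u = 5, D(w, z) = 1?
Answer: 676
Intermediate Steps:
U(V) = 0
g(E) = -4 + E (g(E) = -4 + 1*E = -4 + E)
X(a) = -4 + a*(5 + a) (X(a) = -4 + (a + 0)*(a + 5) = -4 + a*(5 + a))
(X(0) + 30)² = ((-4 + 0² + 5*0) + 30)² = ((-4 + 0 + 0) + 30)² = (-4 + 30)² = 26² = 676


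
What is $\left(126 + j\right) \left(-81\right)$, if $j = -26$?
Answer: $-8100$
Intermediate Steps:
$\left(126 + j\right) \left(-81\right) = \left(126 - 26\right) \left(-81\right) = 100 \left(-81\right) = -8100$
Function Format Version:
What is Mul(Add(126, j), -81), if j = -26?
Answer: -8100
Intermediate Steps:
Mul(Add(126, j), -81) = Mul(Add(126, -26), -81) = Mul(100, -81) = -8100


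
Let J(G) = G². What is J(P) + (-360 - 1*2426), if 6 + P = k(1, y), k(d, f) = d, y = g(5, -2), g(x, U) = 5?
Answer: -2761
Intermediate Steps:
y = 5
P = -5 (P = -6 + 1 = -5)
J(P) + (-360 - 1*2426) = (-5)² + (-360 - 1*2426) = 25 + (-360 - 2426) = 25 - 2786 = -2761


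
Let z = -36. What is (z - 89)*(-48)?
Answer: 6000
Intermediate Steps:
(z - 89)*(-48) = (-36 - 89)*(-48) = -125*(-48) = 6000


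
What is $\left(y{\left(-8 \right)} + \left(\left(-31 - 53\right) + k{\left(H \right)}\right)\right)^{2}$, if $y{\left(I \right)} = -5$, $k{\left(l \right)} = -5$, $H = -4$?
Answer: $8836$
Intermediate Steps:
$\left(y{\left(-8 \right)} + \left(\left(-31 - 53\right) + k{\left(H \right)}\right)\right)^{2} = \left(-5 - 89\right)^{2} = \left(-94\right)^{2} = 8836$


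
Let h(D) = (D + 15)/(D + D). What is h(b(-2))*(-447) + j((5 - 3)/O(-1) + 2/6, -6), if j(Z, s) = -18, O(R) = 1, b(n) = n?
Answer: 5739/4 ≈ 1434.8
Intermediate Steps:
h(D) = (15 + D)/(2*D) (h(D) = (15 + D)/((2*D)) = (15 + D)*(1/(2*D)) = (15 + D)/(2*D))
h(b(-2))*(-447) + j((5 - 3)/O(-1) + 2/6, -6) = ((1/2)*(15 - 2)/(-2))*(-447) - 18 = ((1/2)*(-1/2)*13)*(-447) - 18 = -13/4*(-447) - 18 = 5811/4 - 18 = 5739/4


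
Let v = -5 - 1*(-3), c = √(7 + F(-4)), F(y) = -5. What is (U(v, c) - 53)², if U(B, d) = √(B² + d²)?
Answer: (53 - √6)² ≈ 2555.4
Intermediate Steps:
c = √2 (c = √(7 - 5) = √2 ≈ 1.4142)
v = -2 (v = -5 + 3 = -2)
(U(v, c) - 53)² = (√((-2)² + (√2)²) - 53)² = (√(4 + 2) - 53)² = (√6 - 53)² = (-53 + √6)²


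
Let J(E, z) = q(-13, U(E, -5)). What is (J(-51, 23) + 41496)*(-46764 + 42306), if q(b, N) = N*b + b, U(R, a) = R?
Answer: -187886868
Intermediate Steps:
q(b, N) = b + N*b
J(E, z) = -13 - 13*E (J(E, z) = -13*(1 + E) = -13 - 13*E)
(J(-51, 23) + 41496)*(-46764 + 42306) = ((-13 - 13*(-51)) + 41496)*(-46764 + 42306) = ((-13 + 663) + 41496)*(-4458) = (650 + 41496)*(-4458) = 42146*(-4458) = -187886868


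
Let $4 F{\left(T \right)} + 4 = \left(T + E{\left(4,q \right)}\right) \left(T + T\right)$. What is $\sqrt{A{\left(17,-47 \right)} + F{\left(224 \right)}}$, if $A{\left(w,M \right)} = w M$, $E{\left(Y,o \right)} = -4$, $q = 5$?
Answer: $4 \sqrt{1490} \approx 154.4$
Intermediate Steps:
$F{\left(T \right)} = -1 + \frac{T \left(-4 + T\right)}{2}$ ($F{\left(T \right)} = -1 + \frac{\left(T - 4\right) \left(T + T\right)}{4} = -1 + \frac{\left(-4 + T\right) 2 T}{4} = -1 + \frac{2 T \left(-4 + T\right)}{4} = -1 + \frac{T \left(-4 + T\right)}{2}$)
$A{\left(w,M \right)} = M w$
$\sqrt{A{\left(17,-47 \right)} + F{\left(224 \right)}} = \sqrt{\left(-47\right) 17 - \left(449 - 25088\right)} = \sqrt{-799 - -24639} = \sqrt{-799 + 24639} = \sqrt{23840} = 4 \sqrt{1490}$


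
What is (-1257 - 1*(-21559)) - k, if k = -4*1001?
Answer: 24306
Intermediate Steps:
k = -4004
(-1257 - 1*(-21559)) - k = (-1257 - 1*(-21559)) - 1*(-4004) = (-1257 + 21559) + 4004 = 20302 + 4004 = 24306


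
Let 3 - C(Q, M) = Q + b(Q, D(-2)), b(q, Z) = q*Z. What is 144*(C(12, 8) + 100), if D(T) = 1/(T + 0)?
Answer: 13968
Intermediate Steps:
D(T) = 1/T
b(q, Z) = Z*q
C(Q, M) = 3 - Q/2 (C(Q, M) = 3 - (Q + Q/(-2)) = 3 - (Q - Q/2) = 3 - Q/2)
144*(C(12, 8) + 100) = 144*((3 - ½*12) + 100) = 144*((3 - 6) + 100) = 144*(-3 + 100) = 144*97 = 13968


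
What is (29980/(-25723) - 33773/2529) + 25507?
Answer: 1658374220470/65053467 ≈ 25492.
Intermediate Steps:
(29980/(-25723) - 33773/2529) + 25507 = (29980*(-1/25723) - 33773*1/2529) + 25507 = (-29980/25723 - 33773/2529) + 25507 = -944562299/65053467 + 25507 = 1658374220470/65053467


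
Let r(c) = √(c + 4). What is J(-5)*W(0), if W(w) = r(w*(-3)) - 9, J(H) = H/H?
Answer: -7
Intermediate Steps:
J(H) = 1
r(c) = √(4 + c)
W(w) = -9 + √(4 - 3*w) (W(w) = √(4 + w*(-3)) - 9 = √(4 - 3*w) - 9 = -9 + √(4 - 3*w))
J(-5)*W(0) = 1*(-9 + √(4 - 3*0)) = 1*(-9 + √(4 + 0)) = 1*(-9 + √4) = 1*(-9 + 2) = 1*(-7) = -7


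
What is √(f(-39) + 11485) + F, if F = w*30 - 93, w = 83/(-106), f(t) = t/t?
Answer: -6174/53 + √11486 ≈ -9.3178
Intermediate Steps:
f(t) = 1
w = -83/106 (w = 83*(-1/106) = -83/106 ≈ -0.78302)
F = -6174/53 (F = -83/106*30 - 93 = -1245/53 - 93 = -6174/53 ≈ -116.49)
√(f(-39) + 11485) + F = √(1 + 11485) - 6174/53 = √11486 - 6174/53 = -6174/53 + √11486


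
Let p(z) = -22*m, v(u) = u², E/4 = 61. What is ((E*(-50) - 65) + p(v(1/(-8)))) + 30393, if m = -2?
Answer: 18172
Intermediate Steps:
E = 244 (E = 4*61 = 244)
p(z) = 44 (p(z) = -22*(-2) = 44)
((E*(-50) - 65) + p(v(1/(-8)))) + 30393 = ((244*(-50) - 65) + 44) + 30393 = ((-12200 - 65) + 44) + 30393 = (-12265 + 44) + 30393 = -12221 + 30393 = 18172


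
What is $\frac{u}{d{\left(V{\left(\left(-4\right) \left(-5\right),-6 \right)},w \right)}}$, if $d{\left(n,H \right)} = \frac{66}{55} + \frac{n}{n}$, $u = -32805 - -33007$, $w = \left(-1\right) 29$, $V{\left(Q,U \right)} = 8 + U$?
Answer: $\frac{1010}{11} \approx 91.818$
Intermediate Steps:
$w = -29$
$u = 202$ ($u = -32805 + 33007 = 202$)
$d{\left(n,H \right)} = \frac{11}{5}$ ($d{\left(n,H \right)} = 66 \cdot \frac{1}{55} + 1 = \frac{6}{5} + 1 = \frac{11}{5}$)
$\frac{u}{d{\left(V{\left(\left(-4\right) \left(-5\right),-6 \right)},w \right)}} = \frac{202}{\frac{11}{5}} = 202 \cdot \frac{5}{11} = \frac{1010}{11}$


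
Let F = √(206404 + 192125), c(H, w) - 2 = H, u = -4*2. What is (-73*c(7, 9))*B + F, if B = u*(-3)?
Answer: -15768 + 3*√44281 ≈ -15137.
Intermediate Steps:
u = -8
c(H, w) = 2 + H
B = 24 (B = -8*(-3) = 24)
F = 3*√44281 (F = √398529 = 3*√44281 ≈ 631.29)
(-73*c(7, 9))*B + F = -73*(2 + 7)*24 + 3*√44281 = -73*9*24 + 3*√44281 = -657*24 + 3*√44281 = -15768 + 3*√44281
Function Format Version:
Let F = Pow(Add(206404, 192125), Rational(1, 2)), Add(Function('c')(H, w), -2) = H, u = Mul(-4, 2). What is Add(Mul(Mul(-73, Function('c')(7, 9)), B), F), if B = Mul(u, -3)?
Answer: Add(-15768, Mul(3, Pow(44281, Rational(1, 2)))) ≈ -15137.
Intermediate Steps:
u = -8
Function('c')(H, w) = Add(2, H)
B = 24 (B = Mul(-8, -3) = 24)
F = Mul(3, Pow(44281, Rational(1, 2))) (F = Pow(398529, Rational(1, 2)) = Mul(3, Pow(44281, Rational(1, 2))) ≈ 631.29)
Add(Mul(Mul(-73, Function('c')(7, 9)), B), F) = Add(Mul(Mul(-73, Add(2, 7)), 24), Mul(3, Pow(44281, Rational(1, 2)))) = Add(Mul(Mul(-73, 9), 24), Mul(3, Pow(44281, Rational(1, 2)))) = Add(Mul(-657, 24), Mul(3, Pow(44281, Rational(1, 2)))) = Add(-15768, Mul(3, Pow(44281, Rational(1, 2))))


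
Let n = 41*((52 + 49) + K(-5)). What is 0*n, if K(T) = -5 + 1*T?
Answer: 0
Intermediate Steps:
K(T) = -5 + T
n = 3731 (n = 41*((52 + 49) + (-5 - 5)) = 41*(101 - 10) = 41*91 = 3731)
0*n = 0*3731 = 0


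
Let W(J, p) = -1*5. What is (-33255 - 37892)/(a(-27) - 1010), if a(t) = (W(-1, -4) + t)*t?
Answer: 71147/146 ≈ 487.31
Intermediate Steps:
W(J, p) = -5
a(t) = t*(-5 + t) (a(t) = (-5 + t)*t = t*(-5 + t))
(-33255 - 37892)/(a(-27) - 1010) = (-33255 - 37892)/(-27*(-5 - 27) - 1010) = -71147/(-27*(-32) - 1010) = -71147/(864 - 1010) = -71147/(-146) = -71147*(-1/146) = 71147/146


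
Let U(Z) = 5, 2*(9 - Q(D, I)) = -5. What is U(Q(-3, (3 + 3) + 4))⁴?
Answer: 625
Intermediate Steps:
Q(D, I) = 23/2 (Q(D, I) = 9 - ½*(-5) = 9 + 5/2 = 23/2)
U(Q(-3, (3 + 3) + 4))⁴ = 5⁴ = 625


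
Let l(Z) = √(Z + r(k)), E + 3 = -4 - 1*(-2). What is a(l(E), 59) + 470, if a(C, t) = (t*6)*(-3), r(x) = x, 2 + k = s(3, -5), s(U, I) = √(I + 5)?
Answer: -592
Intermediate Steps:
s(U, I) = √(5 + I)
E = -5 (E = -3 + (-4 - 1*(-2)) = -3 + (-4 + 2) = -3 - 2 = -5)
k = -2 (k = -2 + √(5 - 5) = -2 + √0 = -2 + 0 = -2)
l(Z) = √(-2 + Z) (l(Z) = √(Z - 2) = √(-2 + Z))
a(C, t) = -18*t (a(C, t) = (6*t)*(-3) = -18*t)
a(l(E), 59) + 470 = -18*59 + 470 = -1062 + 470 = -592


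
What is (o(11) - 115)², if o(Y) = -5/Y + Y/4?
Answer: 24591681/1936 ≈ 12702.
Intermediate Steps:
o(Y) = -5/Y + Y/4 (o(Y) = -5/Y + Y*(¼) = -5/Y + Y/4)
(o(11) - 115)² = ((-5/11 + (¼)*11) - 115)² = ((-5*1/11 + 11/4) - 115)² = ((-5/11 + 11/4) - 115)² = (101/44 - 115)² = (-4959/44)² = 24591681/1936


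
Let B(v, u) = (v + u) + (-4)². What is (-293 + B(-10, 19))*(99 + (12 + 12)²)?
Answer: -180900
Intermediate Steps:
B(v, u) = 16 + u + v (B(v, u) = (u + v) + 16 = 16 + u + v)
(-293 + B(-10, 19))*(99 + (12 + 12)²) = (-293 + (16 + 19 - 10))*(99 + (12 + 12)²) = (-293 + 25)*(99 + 24²) = -268*(99 + 576) = -268*675 = -180900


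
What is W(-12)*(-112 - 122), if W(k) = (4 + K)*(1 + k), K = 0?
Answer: 10296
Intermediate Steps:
W(k) = 4 + 4*k (W(k) = (4 + 0)*(1 + k) = 4*(1 + k) = 4 + 4*k)
W(-12)*(-112 - 122) = (4 + 4*(-12))*(-112 - 122) = (4 - 48)*(-234) = -44*(-234) = 10296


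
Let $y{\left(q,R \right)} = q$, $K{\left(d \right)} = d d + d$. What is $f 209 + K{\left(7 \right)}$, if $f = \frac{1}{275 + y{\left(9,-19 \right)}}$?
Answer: $\frac{16113}{284} \approx 56.736$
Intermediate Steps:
$K{\left(d \right)} = d + d^{2}$ ($K{\left(d \right)} = d^{2} + d = d + d^{2}$)
$f = \frac{1}{284}$ ($f = \frac{1}{275 + 9} = \frac{1}{284} \approx 0.0035211$)
$f 209 + K{\left(7 \right)} = \frac{1}{284} \cdot 209 + 7 \left(1 + 7\right) = \frac{209}{284} + 7 \cdot 8 = \frac{209}{284} + 56 = \frac{16113}{284}$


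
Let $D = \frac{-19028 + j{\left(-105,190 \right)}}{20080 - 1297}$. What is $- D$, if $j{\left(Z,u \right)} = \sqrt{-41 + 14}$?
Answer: $\frac{19028}{18783} - \frac{i \sqrt{3}}{6261} \approx 1.013 - 0.00027664 i$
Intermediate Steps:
$j{\left(Z,u \right)} = 3 i \sqrt{3}$ ($j{\left(Z,u \right)} = \sqrt{-27} = 3 i \sqrt{3}$)
$D = - \frac{19028}{18783} + \frac{i \sqrt{3}}{6261}$ ($D = \frac{-19028 + 3 i \sqrt{3}}{20080 - 1297} = \frac{-19028 + 3 i \sqrt{3}}{18783} = \left(-19028 + 3 i \sqrt{3}\right) \frac{1}{18783} = - \frac{19028}{18783} + \frac{i \sqrt{3}}{6261} \approx -1.013 + 0.00027664 i$)
$- D = - (- \frac{19028}{18783} + \frac{i \sqrt{3}}{6261}) = \frac{19028}{18783} - \frac{i \sqrt{3}}{6261}$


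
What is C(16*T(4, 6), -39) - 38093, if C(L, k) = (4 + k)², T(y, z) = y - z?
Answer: -36868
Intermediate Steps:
C(16*T(4, 6), -39) - 38093 = (4 - 39)² - 38093 = (-35)² - 38093 = 1225 - 38093 = -36868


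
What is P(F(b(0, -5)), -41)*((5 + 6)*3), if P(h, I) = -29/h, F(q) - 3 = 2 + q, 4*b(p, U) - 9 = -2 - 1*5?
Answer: -174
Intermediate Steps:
b(p, U) = ½ (b(p, U) = 9/4 + (-2 - 1*5)/4 = 9/4 + (-2 - 5)/4 = 9/4 + (¼)*(-7) = 9/4 - 7/4 = ½)
F(q) = 5 + q (F(q) = 3 + (2 + q) = 5 + q)
P(F(b(0, -5)), -41)*((5 + 6)*3) = (-29/(5 + ½))*((5 + 6)*3) = (-29/11/2)*(11*3) = -29*2/11*33 = -58/11*33 = -174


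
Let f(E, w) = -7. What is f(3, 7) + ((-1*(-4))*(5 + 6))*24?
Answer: 1049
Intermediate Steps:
f(3, 7) + ((-1*(-4))*(5 + 6))*24 = -7 + ((-1*(-4))*(5 + 6))*24 = -7 + (4*11)*24 = -7 + 44*24 = -7 + 1056 = 1049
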